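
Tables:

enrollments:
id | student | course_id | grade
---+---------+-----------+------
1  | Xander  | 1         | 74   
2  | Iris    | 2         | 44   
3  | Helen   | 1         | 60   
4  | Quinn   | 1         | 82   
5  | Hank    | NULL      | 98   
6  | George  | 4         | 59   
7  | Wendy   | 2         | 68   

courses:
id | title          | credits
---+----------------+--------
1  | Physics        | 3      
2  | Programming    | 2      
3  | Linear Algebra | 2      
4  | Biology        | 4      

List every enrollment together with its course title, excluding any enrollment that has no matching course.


INNER JOIN keeps only enrollments rows whose course_id matches an id in courses. Walk through each enrollment:
  - enrollment 1 (Xander): course_id=1 -> matches Physics
  - enrollment 2 (Iris): course_id=2 -> matches Programming
  - enrollment 3 (Helen): course_id=1 -> matches Physics
  - enrollment 4 (Quinn): course_id=1 -> matches Physics
  - enrollment 5 (Hank): course_id=NULL, no match -> dropped
  - enrollment 6 (George): course_id=4 -> matches Biology
  - enrollment 7 (Wendy): course_id=2 -> matches Programming
So 1 of 7 rows is dropped.

SQL:
SELECT a.student, b.title AS course
FROM enrollments a
INNER JOIN courses b ON a.course_id = b.id

Result:
student | course     
--------+------------
Xander  | Physics    
Iris    | Programming
Helen   | Physics    
Quinn   | Physics    
George  | Biology    
Wendy   | Programming


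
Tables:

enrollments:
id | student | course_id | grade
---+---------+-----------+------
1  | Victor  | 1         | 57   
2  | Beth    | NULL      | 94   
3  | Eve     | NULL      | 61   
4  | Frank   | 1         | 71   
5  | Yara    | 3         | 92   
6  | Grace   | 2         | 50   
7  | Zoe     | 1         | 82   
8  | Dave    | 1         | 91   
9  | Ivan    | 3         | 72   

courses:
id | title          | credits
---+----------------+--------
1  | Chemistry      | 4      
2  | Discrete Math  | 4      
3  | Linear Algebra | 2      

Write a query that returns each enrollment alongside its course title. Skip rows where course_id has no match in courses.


INNER JOIN keeps only enrollments rows whose course_id matches an id in courses. Walk through each enrollment:
  - enrollment 1 (Victor): course_id=1 -> matches Chemistry
  - enrollment 2 (Beth): course_id=NULL, no match -> dropped
  - enrollment 3 (Eve): course_id=NULL, no match -> dropped
  - enrollment 4 (Frank): course_id=1 -> matches Chemistry
  - enrollment 5 (Yara): course_id=3 -> matches Linear Algebra
  - enrollment 6 (Grace): course_id=2 -> matches Discrete Math
  - enrollment 7 (Zoe): course_id=1 -> matches Chemistry
  - enrollment 8 (Dave): course_id=1 -> matches Chemistry
  - enrollment 9 (Ivan): course_id=3 -> matches Linear Algebra
So 2 of 9 rows are dropped.

SQL:
SELECT a.student, b.title AS course
FROM enrollments a
INNER JOIN courses b ON a.course_id = b.id

Result:
student | course        
--------+---------------
Victor  | Chemistry     
Frank   | Chemistry     
Yara    | Linear Algebra
Grace   | Discrete Math 
Zoe     | Chemistry     
Dave    | Chemistry     
Ivan    | Linear Algebra


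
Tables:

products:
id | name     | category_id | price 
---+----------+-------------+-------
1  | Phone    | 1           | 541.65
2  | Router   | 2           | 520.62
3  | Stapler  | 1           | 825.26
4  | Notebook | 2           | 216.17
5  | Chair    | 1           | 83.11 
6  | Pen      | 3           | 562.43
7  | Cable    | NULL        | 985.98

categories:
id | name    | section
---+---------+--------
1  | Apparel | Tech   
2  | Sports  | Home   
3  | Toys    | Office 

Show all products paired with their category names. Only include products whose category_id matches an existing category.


INNER JOIN keeps only products rows whose category_id matches an id in categories. Walk through each product:
  - product 1 (Phone): category_id=1 -> matches Apparel
  - product 2 (Router): category_id=2 -> matches Sports
  - product 3 (Stapler): category_id=1 -> matches Apparel
  - product 4 (Notebook): category_id=2 -> matches Sports
  - product 5 (Chair): category_id=1 -> matches Apparel
  - product 6 (Pen): category_id=3 -> matches Toys
  - product 7 (Cable): category_id=NULL, no match -> dropped
So 1 of 7 rows is dropped.

SQL:
SELECT a.name, b.name AS category
FROM products a
INNER JOIN categories b ON a.category_id = b.id

Result:
name     | category
---------+---------
Phone    | Apparel 
Router   | Sports  
Stapler  | Apparel 
Notebook | Sports  
Chair    | Apparel 
Pen      | Toys    


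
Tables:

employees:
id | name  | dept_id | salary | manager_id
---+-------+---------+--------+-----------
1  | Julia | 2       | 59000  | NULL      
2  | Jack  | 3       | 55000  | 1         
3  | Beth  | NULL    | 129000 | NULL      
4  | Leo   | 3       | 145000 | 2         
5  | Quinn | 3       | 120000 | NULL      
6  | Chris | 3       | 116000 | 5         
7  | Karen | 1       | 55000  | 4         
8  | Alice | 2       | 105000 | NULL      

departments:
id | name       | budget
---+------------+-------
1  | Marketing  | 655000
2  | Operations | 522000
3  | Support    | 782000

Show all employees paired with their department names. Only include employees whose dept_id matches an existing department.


INNER JOIN keeps only employees rows whose dept_id matches an id in departments. Walk through each employee:
  - employee 1 (Julia): dept_id=2 -> matches Operations
  - employee 2 (Jack): dept_id=3 -> matches Support
  - employee 3 (Beth): dept_id=NULL, no match -> dropped
  - employee 4 (Leo): dept_id=3 -> matches Support
  - employee 5 (Quinn): dept_id=3 -> matches Support
  - employee 6 (Chris): dept_id=3 -> matches Support
  - employee 7 (Karen): dept_id=1 -> matches Marketing
  - employee 8 (Alice): dept_id=2 -> matches Operations
So 1 of 8 rows is dropped.

SQL:
SELECT a.name, b.name AS department
FROM employees a
INNER JOIN departments b ON a.dept_id = b.id

Result:
name  | department
------+-----------
Julia | Operations
Jack  | Support   
Leo   | Support   
Quinn | Support   
Chris | Support   
Karen | Marketing 
Alice | Operations


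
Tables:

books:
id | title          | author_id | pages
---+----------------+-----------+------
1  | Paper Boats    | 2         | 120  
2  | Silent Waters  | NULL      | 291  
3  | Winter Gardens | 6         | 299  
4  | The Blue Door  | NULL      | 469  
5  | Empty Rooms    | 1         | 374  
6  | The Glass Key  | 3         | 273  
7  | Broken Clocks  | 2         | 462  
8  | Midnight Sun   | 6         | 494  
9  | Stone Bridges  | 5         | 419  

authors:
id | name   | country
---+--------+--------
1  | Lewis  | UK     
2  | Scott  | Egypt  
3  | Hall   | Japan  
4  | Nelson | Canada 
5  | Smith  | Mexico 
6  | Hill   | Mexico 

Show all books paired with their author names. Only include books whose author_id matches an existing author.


INNER JOIN keeps only books rows whose author_id matches an id in authors. Walk through each book:
  - book 1 (Paper Boats): author_id=2 -> matches Scott
  - book 2 (Silent Waters): author_id=NULL, no match -> dropped
  - book 3 (Winter Gardens): author_id=6 -> matches Hill
  - book 4 (The Blue Door): author_id=NULL, no match -> dropped
  - book 5 (Empty Rooms): author_id=1 -> matches Lewis
  - book 6 (The Glass Key): author_id=3 -> matches Hall
  - book 7 (Broken Clocks): author_id=2 -> matches Scott
  - book 8 (Midnight Sun): author_id=6 -> matches Hill
  - book 9 (Stone Bridges): author_id=5 -> matches Smith
So 2 of 9 rows are dropped.

SQL:
SELECT a.title, b.name AS author
FROM books a
INNER JOIN authors b ON a.author_id = b.id

Result:
title          | author
---------------+-------
Paper Boats    | Scott 
Winter Gardens | Hill  
Empty Rooms    | Lewis 
The Glass Key  | Hall  
Broken Clocks  | Scott 
Midnight Sun   | Hill  
Stone Bridges  | Smith 


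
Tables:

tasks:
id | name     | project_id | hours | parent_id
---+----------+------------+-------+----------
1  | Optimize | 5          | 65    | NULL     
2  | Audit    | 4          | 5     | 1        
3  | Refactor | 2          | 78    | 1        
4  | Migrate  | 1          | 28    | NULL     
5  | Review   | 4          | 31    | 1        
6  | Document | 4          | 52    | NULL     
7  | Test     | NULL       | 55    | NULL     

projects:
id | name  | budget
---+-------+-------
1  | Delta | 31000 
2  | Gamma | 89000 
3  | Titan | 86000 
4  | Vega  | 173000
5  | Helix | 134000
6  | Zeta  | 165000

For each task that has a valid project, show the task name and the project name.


INNER JOIN keeps only tasks rows whose project_id matches an id in projects. Walk through each task:
  - task 1 (Optimize): project_id=5 -> matches Helix
  - task 2 (Audit): project_id=4 -> matches Vega
  - task 3 (Refactor): project_id=2 -> matches Gamma
  - task 4 (Migrate): project_id=1 -> matches Delta
  - task 5 (Review): project_id=4 -> matches Vega
  - task 6 (Document): project_id=4 -> matches Vega
  - task 7 (Test): project_id=NULL, no match -> dropped
So 1 of 7 rows is dropped.

SQL:
SELECT a.name, b.name AS project
FROM tasks a
INNER JOIN projects b ON a.project_id = b.id

Result:
name     | project
---------+--------
Optimize | Helix  
Audit    | Vega   
Refactor | Gamma  
Migrate  | Delta  
Review   | Vega   
Document | Vega   


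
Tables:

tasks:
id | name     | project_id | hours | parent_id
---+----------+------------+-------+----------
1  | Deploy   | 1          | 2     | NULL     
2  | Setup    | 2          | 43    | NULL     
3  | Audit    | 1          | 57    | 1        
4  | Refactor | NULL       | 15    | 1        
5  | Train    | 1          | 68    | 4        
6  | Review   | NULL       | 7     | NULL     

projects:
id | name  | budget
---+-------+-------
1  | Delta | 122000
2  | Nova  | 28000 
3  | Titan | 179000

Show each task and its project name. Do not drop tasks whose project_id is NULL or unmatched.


LEFT JOIN keeps every row from tasks (the left table); where project_id has no match in projects, the project columns become NULL. Walk through each task:
  - task 1 (Deploy): project_id=1 -> matches Delta
  - task 2 (Setup): project_id=2 -> matches Nova
  - task 3 (Audit): project_id=1 -> matches Delta
  - task 4 (Refactor): project_id=NULL, no match -> kept with NULL
  - task 5 (Train): project_id=1 -> matches Delta
  - task 6 (Review): project_id=NULL, no match -> kept with NULL
All 6 rows appear; 2 have NULL project.

SQL:
SELECT a.name, b.name AS project
FROM tasks a
LEFT JOIN projects b ON a.project_id = b.id

Result:
name     | project
---------+--------
Deploy   | Delta  
Setup    | Nova   
Audit    | Delta  
Refactor | NULL   
Train    | Delta  
Review   | NULL   


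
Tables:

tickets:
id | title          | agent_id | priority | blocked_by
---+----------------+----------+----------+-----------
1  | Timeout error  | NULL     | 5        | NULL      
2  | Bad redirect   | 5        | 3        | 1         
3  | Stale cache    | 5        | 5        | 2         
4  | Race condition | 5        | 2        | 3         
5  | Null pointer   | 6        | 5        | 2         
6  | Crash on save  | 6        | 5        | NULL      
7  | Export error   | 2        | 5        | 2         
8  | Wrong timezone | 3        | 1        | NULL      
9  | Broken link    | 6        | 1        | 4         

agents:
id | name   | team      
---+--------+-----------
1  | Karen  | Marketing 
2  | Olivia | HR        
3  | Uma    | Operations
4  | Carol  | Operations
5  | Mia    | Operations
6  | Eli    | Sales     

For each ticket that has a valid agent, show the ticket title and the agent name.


INNER JOIN keeps only tickets rows whose agent_id matches an id in agents. Walk through each ticket:
  - ticket 1 (Timeout error): agent_id=NULL, no match -> dropped
  - ticket 2 (Bad redirect): agent_id=5 -> matches Mia
  - ticket 3 (Stale cache): agent_id=5 -> matches Mia
  - ticket 4 (Race condition): agent_id=5 -> matches Mia
  - ticket 5 (Null pointer): agent_id=6 -> matches Eli
  - ticket 6 (Crash on save): agent_id=6 -> matches Eli
  - ticket 7 (Export error): agent_id=2 -> matches Olivia
  - ticket 8 (Wrong timezone): agent_id=3 -> matches Uma
  - ticket 9 (Broken link): agent_id=6 -> matches Eli
So 1 of 9 rows is dropped.

SQL:
SELECT a.title, b.name AS agent
FROM tickets a
INNER JOIN agents b ON a.agent_id = b.id

Result:
title          | agent 
---------------+-------
Bad redirect   | Mia   
Stale cache    | Mia   
Race condition | Mia   
Null pointer   | Eli   
Crash on save  | Eli   
Export error   | Olivia
Wrong timezone | Uma   
Broken link    | Eli   


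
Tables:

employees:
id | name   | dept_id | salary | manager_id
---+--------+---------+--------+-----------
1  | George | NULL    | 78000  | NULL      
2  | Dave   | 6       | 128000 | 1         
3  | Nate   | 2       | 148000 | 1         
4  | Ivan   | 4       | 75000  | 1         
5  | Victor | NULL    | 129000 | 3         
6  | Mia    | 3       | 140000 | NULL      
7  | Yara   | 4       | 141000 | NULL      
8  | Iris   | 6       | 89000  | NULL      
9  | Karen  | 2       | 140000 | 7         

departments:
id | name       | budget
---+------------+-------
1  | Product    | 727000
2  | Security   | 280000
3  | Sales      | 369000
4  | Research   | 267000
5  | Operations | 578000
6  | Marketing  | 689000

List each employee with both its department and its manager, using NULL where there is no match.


Two LEFT JOINs from the same base table employees: one to departments via dept_id, one to employees itself via manager_id. Both are LEFT so every employee is preserved.
Match against departments:
  - employee 1 (George): dept_id=NULL, no match -> kept with NULL
  - employee 2 (Dave): dept_id=6 -> matches Marketing
  - employee 3 (Nate): dept_id=2 -> matches Security
  - employee 4 (Ivan): dept_id=4 -> matches Research
  - employee 5 (Victor): dept_id=NULL, no match -> kept with NULL
  - employee 6 (Mia): dept_id=3 -> matches Sales
  - employee 7 (Yara): dept_id=4 -> matches Research
  - employee 8 (Iris): dept_id=6 -> matches Marketing
  - employee 9 (Karen): dept_id=2 -> matches Security
Match against employees (self):
  - employee 1 (George): manager_id=NULL -> NULL
  - employee 2 (Dave): manager_id=1 -> George
  - employee 3 (Nate): manager_id=1 -> George
  - employee 4 (Ivan): manager_id=1 -> George
  - employee 5 (Victor): manager_id=3 -> Nate
  - employee 6 (Mia): manager_id=NULL -> NULL
  - employee 7 (Yara): manager_id=NULL -> NULL
  - employee 8 (Iris): manager_id=NULL -> NULL
  - employee 9 (Karen): manager_id=7 -> Yara

SQL:
SELECT a.name, b.name AS department, c.name AS manager
FROM employees a
LEFT JOIN departments b ON a.dept_id = b.id
LEFT JOIN employees c ON a.manager_id = c.id

Result:
name   | department | manager
-------+------------+--------
George | NULL       | NULL   
Dave   | Marketing  | George 
Nate   | Security   | George 
Ivan   | Research   | George 
Victor | NULL       | Nate   
Mia    | Sales      | NULL   
Yara   | Research   | NULL   
Iris   | Marketing  | NULL   
Karen  | Security   | Yara   


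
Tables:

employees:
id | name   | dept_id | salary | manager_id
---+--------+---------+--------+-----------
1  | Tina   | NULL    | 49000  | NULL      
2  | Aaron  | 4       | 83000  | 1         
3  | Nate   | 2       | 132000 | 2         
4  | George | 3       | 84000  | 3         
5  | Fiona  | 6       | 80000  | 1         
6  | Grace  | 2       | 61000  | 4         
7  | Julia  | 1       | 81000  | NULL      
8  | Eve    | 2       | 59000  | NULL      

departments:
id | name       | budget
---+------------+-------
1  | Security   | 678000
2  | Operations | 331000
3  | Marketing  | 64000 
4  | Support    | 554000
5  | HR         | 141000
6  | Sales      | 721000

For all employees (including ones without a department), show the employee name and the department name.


LEFT JOIN keeps every row from employees (the left table); where dept_id has no match in departments, the department columns become NULL. Walk through each employee:
  - employee 1 (Tina): dept_id=NULL, no match -> kept with NULL
  - employee 2 (Aaron): dept_id=4 -> matches Support
  - employee 3 (Nate): dept_id=2 -> matches Operations
  - employee 4 (George): dept_id=3 -> matches Marketing
  - employee 5 (Fiona): dept_id=6 -> matches Sales
  - employee 6 (Grace): dept_id=2 -> matches Operations
  - employee 7 (Julia): dept_id=1 -> matches Security
  - employee 8 (Eve): dept_id=2 -> matches Operations
All 8 rows appear; 1 has NULL department.

SQL:
SELECT a.name, b.name AS department
FROM employees a
LEFT JOIN departments b ON a.dept_id = b.id

Result:
name   | department
-------+-----------
Tina   | NULL      
Aaron  | Support   
Nate   | Operations
George | Marketing 
Fiona  | Sales     
Grace  | Operations
Julia  | Security  
Eve    | Operations


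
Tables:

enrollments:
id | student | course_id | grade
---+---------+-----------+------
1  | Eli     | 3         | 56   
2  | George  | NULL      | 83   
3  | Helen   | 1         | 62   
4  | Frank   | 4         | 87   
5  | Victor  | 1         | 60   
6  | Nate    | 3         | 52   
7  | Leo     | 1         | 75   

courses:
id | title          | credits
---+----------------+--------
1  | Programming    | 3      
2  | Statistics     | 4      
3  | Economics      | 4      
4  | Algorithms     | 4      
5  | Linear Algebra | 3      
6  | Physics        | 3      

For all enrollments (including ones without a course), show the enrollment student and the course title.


LEFT JOIN keeps every row from enrollments (the left table); where course_id has no match in courses, the course columns become NULL. Walk through each enrollment:
  - enrollment 1 (Eli): course_id=3 -> matches Economics
  - enrollment 2 (George): course_id=NULL, no match -> kept with NULL
  - enrollment 3 (Helen): course_id=1 -> matches Programming
  - enrollment 4 (Frank): course_id=4 -> matches Algorithms
  - enrollment 5 (Victor): course_id=1 -> matches Programming
  - enrollment 6 (Nate): course_id=3 -> matches Economics
  - enrollment 7 (Leo): course_id=1 -> matches Programming
All 7 rows appear; 1 has NULL course.

SQL:
SELECT a.student, b.title AS course
FROM enrollments a
LEFT JOIN courses b ON a.course_id = b.id

Result:
student | course     
--------+------------
Eli     | Economics  
George  | NULL       
Helen   | Programming
Frank   | Algorithms 
Victor  | Programming
Nate    | Economics  
Leo     | Programming


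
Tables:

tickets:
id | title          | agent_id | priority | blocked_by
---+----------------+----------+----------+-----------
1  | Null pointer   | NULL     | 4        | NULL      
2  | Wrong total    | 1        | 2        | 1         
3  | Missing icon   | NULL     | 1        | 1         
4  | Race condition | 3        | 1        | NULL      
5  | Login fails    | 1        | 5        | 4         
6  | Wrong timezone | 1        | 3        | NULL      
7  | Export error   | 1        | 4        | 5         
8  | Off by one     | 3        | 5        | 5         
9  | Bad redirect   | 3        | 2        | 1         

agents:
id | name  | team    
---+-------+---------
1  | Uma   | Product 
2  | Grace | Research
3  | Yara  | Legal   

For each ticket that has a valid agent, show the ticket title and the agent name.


INNER JOIN keeps only tickets rows whose agent_id matches an id in agents. Walk through each ticket:
  - ticket 1 (Null pointer): agent_id=NULL, no match -> dropped
  - ticket 2 (Wrong total): agent_id=1 -> matches Uma
  - ticket 3 (Missing icon): agent_id=NULL, no match -> dropped
  - ticket 4 (Race condition): agent_id=3 -> matches Yara
  - ticket 5 (Login fails): agent_id=1 -> matches Uma
  - ticket 6 (Wrong timezone): agent_id=1 -> matches Uma
  - ticket 7 (Export error): agent_id=1 -> matches Uma
  - ticket 8 (Off by one): agent_id=3 -> matches Yara
  - ticket 9 (Bad redirect): agent_id=3 -> matches Yara
So 2 of 9 rows are dropped.

SQL:
SELECT a.title, b.name AS agent
FROM tickets a
INNER JOIN agents b ON a.agent_id = b.id

Result:
title          | agent
---------------+------
Wrong total    | Uma  
Race condition | Yara 
Login fails    | Uma  
Wrong timezone | Uma  
Export error   | Uma  
Off by one     | Yara 
Bad redirect   | Yara 


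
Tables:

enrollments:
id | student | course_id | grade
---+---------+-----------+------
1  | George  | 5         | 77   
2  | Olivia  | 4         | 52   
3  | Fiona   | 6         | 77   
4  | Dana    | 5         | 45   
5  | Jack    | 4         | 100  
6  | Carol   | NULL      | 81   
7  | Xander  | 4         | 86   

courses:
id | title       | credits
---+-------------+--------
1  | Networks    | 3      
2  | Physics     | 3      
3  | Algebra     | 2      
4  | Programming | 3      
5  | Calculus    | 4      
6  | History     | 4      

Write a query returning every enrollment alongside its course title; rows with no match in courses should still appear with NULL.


LEFT JOIN keeps every row from enrollments (the left table); where course_id has no match in courses, the course columns become NULL. Walk through each enrollment:
  - enrollment 1 (George): course_id=5 -> matches Calculus
  - enrollment 2 (Olivia): course_id=4 -> matches Programming
  - enrollment 3 (Fiona): course_id=6 -> matches History
  - enrollment 4 (Dana): course_id=5 -> matches Calculus
  - enrollment 5 (Jack): course_id=4 -> matches Programming
  - enrollment 6 (Carol): course_id=NULL, no match -> kept with NULL
  - enrollment 7 (Xander): course_id=4 -> matches Programming
All 7 rows appear; 1 has NULL course.

SQL:
SELECT a.student, b.title AS course
FROM enrollments a
LEFT JOIN courses b ON a.course_id = b.id

Result:
student | course     
--------+------------
George  | Calculus   
Olivia  | Programming
Fiona   | History    
Dana    | Calculus   
Jack    | Programming
Carol   | NULL       
Xander  | Programming


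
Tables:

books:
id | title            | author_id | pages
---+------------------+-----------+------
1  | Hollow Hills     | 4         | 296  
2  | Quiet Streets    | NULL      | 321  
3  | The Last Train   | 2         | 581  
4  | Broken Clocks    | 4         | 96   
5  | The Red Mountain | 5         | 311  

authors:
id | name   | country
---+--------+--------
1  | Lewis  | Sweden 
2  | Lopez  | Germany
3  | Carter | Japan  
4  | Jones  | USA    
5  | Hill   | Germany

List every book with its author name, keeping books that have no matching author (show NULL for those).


LEFT JOIN keeps every row from books (the left table); where author_id has no match in authors, the author columns become NULL. Walk through each book:
  - book 1 (Hollow Hills): author_id=4 -> matches Jones
  - book 2 (Quiet Streets): author_id=NULL, no match -> kept with NULL
  - book 3 (The Last Train): author_id=2 -> matches Lopez
  - book 4 (Broken Clocks): author_id=4 -> matches Jones
  - book 5 (The Red Mountain): author_id=5 -> matches Hill
All 5 rows appear; 1 has NULL author.

SQL:
SELECT a.title, b.name AS author
FROM books a
LEFT JOIN authors b ON a.author_id = b.id

Result:
title            | author
-----------------+-------
Hollow Hills     | Jones 
Quiet Streets    | NULL  
The Last Train   | Lopez 
Broken Clocks    | Jones 
The Red Mountain | Hill  


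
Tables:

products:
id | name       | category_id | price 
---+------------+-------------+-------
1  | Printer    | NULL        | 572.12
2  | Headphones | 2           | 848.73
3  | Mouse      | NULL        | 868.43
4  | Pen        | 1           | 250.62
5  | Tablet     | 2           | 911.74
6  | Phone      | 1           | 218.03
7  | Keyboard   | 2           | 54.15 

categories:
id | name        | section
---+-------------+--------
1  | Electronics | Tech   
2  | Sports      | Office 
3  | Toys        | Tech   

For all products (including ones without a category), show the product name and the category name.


LEFT JOIN keeps every row from products (the left table); where category_id has no match in categories, the category columns become NULL. Walk through each product:
  - product 1 (Printer): category_id=NULL, no match -> kept with NULL
  - product 2 (Headphones): category_id=2 -> matches Sports
  - product 3 (Mouse): category_id=NULL, no match -> kept with NULL
  - product 4 (Pen): category_id=1 -> matches Electronics
  - product 5 (Tablet): category_id=2 -> matches Sports
  - product 6 (Phone): category_id=1 -> matches Electronics
  - product 7 (Keyboard): category_id=2 -> matches Sports
All 7 rows appear; 2 have NULL category.

SQL:
SELECT a.name, b.name AS category
FROM products a
LEFT JOIN categories b ON a.category_id = b.id

Result:
name       | category   
-----------+------------
Printer    | NULL       
Headphones | Sports     
Mouse      | NULL       
Pen        | Electronics
Tablet     | Sports     
Phone      | Electronics
Keyboard   | Sports     


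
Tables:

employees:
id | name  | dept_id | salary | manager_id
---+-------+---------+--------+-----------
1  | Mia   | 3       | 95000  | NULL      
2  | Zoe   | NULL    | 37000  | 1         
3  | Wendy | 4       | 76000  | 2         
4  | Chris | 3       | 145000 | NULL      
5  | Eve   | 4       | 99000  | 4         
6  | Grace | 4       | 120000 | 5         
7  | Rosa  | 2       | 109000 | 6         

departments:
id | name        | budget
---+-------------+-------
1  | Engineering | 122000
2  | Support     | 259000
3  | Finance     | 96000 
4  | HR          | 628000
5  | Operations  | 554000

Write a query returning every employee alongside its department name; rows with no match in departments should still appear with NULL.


LEFT JOIN keeps every row from employees (the left table); where dept_id has no match in departments, the department columns become NULL. Walk through each employee:
  - employee 1 (Mia): dept_id=3 -> matches Finance
  - employee 2 (Zoe): dept_id=NULL, no match -> kept with NULL
  - employee 3 (Wendy): dept_id=4 -> matches HR
  - employee 4 (Chris): dept_id=3 -> matches Finance
  - employee 5 (Eve): dept_id=4 -> matches HR
  - employee 6 (Grace): dept_id=4 -> matches HR
  - employee 7 (Rosa): dept_id=2 -> matches Support
All 7 rows appear; 1 has NULL department.

SQL:
SELECT a.name, b.name AS department
FROM employees a
LEFT JOIN departments b ON a.dept_id = b.id

Result:
name  | department
------+-----------
Mia   | Finance   
Zoe   | NULL      
Wendy | HR        
Chris | Finance   
Eve   | HR        
Grace | HR        
Rosa  | Support   


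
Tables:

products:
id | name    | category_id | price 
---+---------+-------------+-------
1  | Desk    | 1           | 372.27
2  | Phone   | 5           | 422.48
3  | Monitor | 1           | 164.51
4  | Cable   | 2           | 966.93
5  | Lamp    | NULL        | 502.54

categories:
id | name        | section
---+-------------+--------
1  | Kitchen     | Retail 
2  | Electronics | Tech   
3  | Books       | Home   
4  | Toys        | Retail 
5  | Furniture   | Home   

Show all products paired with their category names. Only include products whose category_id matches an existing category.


INNER JOIN keeps only products rows whose category_id matches an id in categories. Walk through each product:
  - product 1 (Desk): category_id=1 -> matches Kitchen
  - product 2 (Phone): category_id=5 -> matches Furniture
  - product 3 (Monitor): category_id=1 -> matches Kitchen
  - product 4 (Cable): category_id=2 -> matches Electronics
  - product 5 (Lamp): category_id=NULL, no match -> dropped
So 1 of 5 rows is dropped.

SQL:
SELECT a.name, b.name AS category
FROM products a
INNER JOIN categories b ON a.category_id = b.id

Result:
name    | category   
--------+------------
Desk    | Kitchen    
Phone   | Furniture  
Monitor | Kitchen    
Cable   | Electronics


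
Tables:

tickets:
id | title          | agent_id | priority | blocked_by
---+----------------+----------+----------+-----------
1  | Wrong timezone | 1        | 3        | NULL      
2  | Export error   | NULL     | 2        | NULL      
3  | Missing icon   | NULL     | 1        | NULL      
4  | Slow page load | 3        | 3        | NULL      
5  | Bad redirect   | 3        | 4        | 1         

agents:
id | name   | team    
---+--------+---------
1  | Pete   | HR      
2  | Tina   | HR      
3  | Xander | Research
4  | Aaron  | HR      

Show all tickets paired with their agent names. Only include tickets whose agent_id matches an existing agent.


INNER JOIN keeps only tickets rows whose agent_id matches an id in agents. Walk through each ticket:
  - ticket 1 (Wrong timezone): agent_id=1 -> matches Pete
  - ticket 2 (Export error): agent_id=NULL, no match -> dropped
  - ticket 3 (Missing icon): agent_id=NULL, no match -> dropped
  - ticket 4 (Slow page load): agent_id=3 -> matches Xander
  - ticket 5 (Bad redirect): agent_id=3 -> matches Xander
So 2 of 5 rows are dropped.

SQL:
SELECT a.title, b.name AS agent
FROM tickets a
INNER JOIN agents b ON a.agent_id = b.id

Result:
title          | agent 
---------------+-------
Wrong timezone | Pete  
Slow page load | Xander
Bad redirect   | Xander


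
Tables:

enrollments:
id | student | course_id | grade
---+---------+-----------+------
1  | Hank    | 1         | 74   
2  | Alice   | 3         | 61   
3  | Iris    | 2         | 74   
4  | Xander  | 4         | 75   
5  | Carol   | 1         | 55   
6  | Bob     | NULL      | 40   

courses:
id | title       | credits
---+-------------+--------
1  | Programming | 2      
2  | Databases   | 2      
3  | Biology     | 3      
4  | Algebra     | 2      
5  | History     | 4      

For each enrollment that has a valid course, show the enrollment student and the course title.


INNER JOIN keeps only enrollments rows whose course_id matches an id in courses. Walk through each enrollment:
  - enrollment 1 (Hank): course_id=1 -> matches Programming
  - enrollment 2 (Alice): course_id=3 -> matches Biology
  - enrollment 3 (Iris): course_id=2 -> matches Databases
  - enrollment 4 (Xander): course_id=4 -> matches Algebra
  - enrollment 5 (Carol): course_id=1 -> matches Programming
  - enrollment 6 (Bob): course_id=NULL, no match -> dropped
So 1 of 6 rows is dropped.

SQL:
SELECT a.student, b.title AS course
FROM enrollments a
INNER JOIN courses b ON a.course_id = b.id

Result:
student | course     
--------+------------
Hank    | Programming
Alice   | Biology    
Iris    | Databases  
Xander  | Algebra    
Carol   | Programming


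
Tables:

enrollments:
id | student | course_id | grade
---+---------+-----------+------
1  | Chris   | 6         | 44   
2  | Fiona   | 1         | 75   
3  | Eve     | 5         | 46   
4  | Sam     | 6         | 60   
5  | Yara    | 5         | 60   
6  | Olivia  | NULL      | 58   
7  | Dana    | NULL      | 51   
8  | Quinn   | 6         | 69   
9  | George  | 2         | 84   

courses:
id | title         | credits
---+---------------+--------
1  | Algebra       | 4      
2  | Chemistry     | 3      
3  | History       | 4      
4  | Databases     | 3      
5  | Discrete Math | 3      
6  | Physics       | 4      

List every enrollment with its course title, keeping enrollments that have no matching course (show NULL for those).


LEFT JOIN keeps every row from enrollments (the left table); where course_id has no match in courses, the course columns become NULL. Walk through each enrollment:
  - enrollment 1 (Chris): course_id=6 -> matches Physics
  - enrollment 2 (Fiona): course_id=1 -> matches Algebra
  - enrollment 3 (Eve): course_id=5 -> matches Discrete Math
  - enrollment 4 (Sam): course_id=6 -> matches Physics
  - enrollment 5 (Yara): course_id=5 -> matches Discrete Math
  - enrollment 6 (Olivia): course_id=NULL, no match -> kept with NULL
  - enrollment 7 (Dana): course_id=NULL, no match -> kept with NULL
  - enrollment 8 (Quinn): course_id=6 -> matches Physics
  - enrollment 9 (George): course_id=2 -> matches Chemistry
All 9 rows appear; 2 have NULL course.

SQL:
SELECT a.student, b.title AS course
FROM enrollments a
LEFT JOIN courses b ON a.course_id = b.id

Result:
student | course       
--------+--------------
Chris   | Physics      
Fiona   | Algebra      
Eve     | Discrete Math
Sam     | Physics      
Yara    | Discrete Math
Olivia  | NULL         
Dana    | NULL         
Quinn   | Physics      
George  | Chemistry    


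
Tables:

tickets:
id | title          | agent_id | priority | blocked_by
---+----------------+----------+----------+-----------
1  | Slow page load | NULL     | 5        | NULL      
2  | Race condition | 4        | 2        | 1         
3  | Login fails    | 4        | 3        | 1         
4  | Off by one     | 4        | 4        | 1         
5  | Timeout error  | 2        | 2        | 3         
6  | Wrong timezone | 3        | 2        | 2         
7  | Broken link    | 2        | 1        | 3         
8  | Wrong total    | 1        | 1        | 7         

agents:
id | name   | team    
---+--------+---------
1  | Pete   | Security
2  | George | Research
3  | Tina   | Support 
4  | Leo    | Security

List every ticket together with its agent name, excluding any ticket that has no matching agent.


INNER JOIN keeps only tickets rows whose agent_id matches an id in agents. Walk through each ticket:
  - ticket 1 (Slow page load): agent_id=NULL, no match -> dropped
  - ticket 2 (Race condition): agent_id=4 -> matches Leo
  - ticket 3 (Login fails): agent_id=4 -> matches Leo
  - ticket 4 (Off by one): agent_id=4 -> matches Leo
  - ticket 5 (Timeout error): agent_id=2 -> matches George
  - ticket 6 (Wrong timezone): agent_id=3 -> matches Tina
  - ticket 7 (Broken link): agent_id=2 -> matches George
  - ticket 8 (Wrong total): agent_id=1 -> matches Pete
So 1 of 8 rows is dropped.

SQL:
SELECT a.title, b.name AS agent
FROM tickets a
INNER JOIN agents b ON a.agent_id = b.id

Result:
title          | agent 
---------------+-------
Race condition | Leo   
Login fails    | Leo   
Off by one     | Leo   
Timeout error  | George
Wrong timezone | Tina  
Broken link    | George
Wrong total    | Pete  


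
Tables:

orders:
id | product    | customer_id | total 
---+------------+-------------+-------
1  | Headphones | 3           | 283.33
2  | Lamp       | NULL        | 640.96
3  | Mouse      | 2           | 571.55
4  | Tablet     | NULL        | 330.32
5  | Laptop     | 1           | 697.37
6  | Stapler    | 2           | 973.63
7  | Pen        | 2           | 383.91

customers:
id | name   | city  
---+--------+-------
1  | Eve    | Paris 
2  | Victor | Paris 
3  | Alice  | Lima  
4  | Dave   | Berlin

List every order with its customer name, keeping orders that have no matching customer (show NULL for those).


LEFT JOIN keeps every row from orders (the left table); where customer_id has no match in customers, the customer columns become NULL. Walk through each order:
  - order 1 (Headphones): customer_id=3 -> matches Alice
  - order 2 (Lamp): customer_id=NULL, no match -> kept with NULL
  - order 3 (Mouse): customer_id=2 -> matches Victor
  - order 4 (Tablet): customer_id=NULL, no match -> kept with NULL
  - order 5 (Laptop): customer_id=1 -> matches Eve
  - order 6 (Stapler): customer_id=2 -> matches Victor
  - order 7 (Pen): customer_id=2 -> matches Victor
All 7 rows appear; 2 have NULL customer.

SQL:
SELECT a.product, b.name AS customer
FROM orders a
LEFT JOIN customers b ON a.customer_id = b.id

Result:
product    | customer
-----------+---------
Headphones | Alice   
Lamp       | NULL    
Mouse      | Victor  
Tablet     | NULL    
Laptop     | Eve     
Stapler    | Victor  
Pen        | Victor  


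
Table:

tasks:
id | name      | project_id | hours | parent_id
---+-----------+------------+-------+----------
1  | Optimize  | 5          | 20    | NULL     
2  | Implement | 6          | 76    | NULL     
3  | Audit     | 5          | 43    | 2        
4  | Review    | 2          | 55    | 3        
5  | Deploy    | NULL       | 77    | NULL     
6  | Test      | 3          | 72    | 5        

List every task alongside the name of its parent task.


This is a self-join: tasks is joined to a second copy of itself, matching each row's parent_id to another row's id. Use LEFT JOIN so rows with parent_id=NULL are kept.
  - task 1 (Optimize): parent_id=NULL -> NULL
  - task 2 (Implement): parent_id=NULL -> NULL
  - task 3 (Audit): parent_id=2 -> Implement
  - task 4 (Review): parent_id=3 -> Audit
  - task 5 (Deploy): parent_id=NULL -> NULL
  - task 6 (Test): parent_id=5 -> Deploy

SQL:
SELECT a.name AS item, b.name AS parent
FROM tasks a
LEFT JOIN tasks b ON a.parent_id = b.id

Result:
item      | parent   
----------+----------
Optimize  | NULL     
Implement | NULL     
Audit     | Implement
Review    | Audit    
Deploy    | NULL     
Test      | Deploy   


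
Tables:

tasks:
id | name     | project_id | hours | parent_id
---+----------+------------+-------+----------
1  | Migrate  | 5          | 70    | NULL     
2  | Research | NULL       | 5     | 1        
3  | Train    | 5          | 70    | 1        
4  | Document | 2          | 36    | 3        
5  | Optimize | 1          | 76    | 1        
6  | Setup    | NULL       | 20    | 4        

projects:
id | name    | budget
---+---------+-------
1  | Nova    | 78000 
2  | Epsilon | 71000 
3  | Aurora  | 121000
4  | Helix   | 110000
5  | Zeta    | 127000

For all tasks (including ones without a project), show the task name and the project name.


LEFT JOIN keeps every row from tasks (the left table); where project_id has no match in projects, the project columns become NULL. Walk through each task:
  - task 1 (Migrate): project_id=5 -> matches Zeta
  - task 2 (Research): project_id=NULL, no match -> kept with NULL
  - task 3 (Train): project_id=5 -> matches Zeta
  - task 4 (Document): project_id=2 -> matches Epsilon
  - task 5 (Optimize): project_id=1 -> matches Nova
  - task 6 (Setup): project_id=NULL, no match -> kept with NULL
All 6 rows appear; 2 have NULL project.

SQL:
SELECT a.name, b.name AS project
FROM tasks a
LEFT JOIN projects b ON a.project_id = b.id

Result:
name     | project
---------+--------
Migrate  | Zeta   
Research | NULL   
Train    | Zeta   
Document | Epsilon
Optimize | Nova   
Setup    | NULL   


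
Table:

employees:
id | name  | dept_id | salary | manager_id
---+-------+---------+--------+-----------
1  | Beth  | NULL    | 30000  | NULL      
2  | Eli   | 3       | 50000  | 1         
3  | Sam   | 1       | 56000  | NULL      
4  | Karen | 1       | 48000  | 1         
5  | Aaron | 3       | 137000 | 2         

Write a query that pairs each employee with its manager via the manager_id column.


This is a self-join: employees is joined to a second copy of itself, matching each row's manager_id to another row's id. Use LEFT JOIN so rows with manager_id=NULL are kept.
  - employee 1 (Beth): manager_id=NULL -> NULL
  - employee 2 (Eli): manager_id=1 -> Beth
  - employee 3 (Sam): manager_id=NULL -> NULL
  - employee 4 (Karen): manager_id=1 -> Beth
  - employee 5 (Aaron): manager_id=2 -> Eli

SQL:
SELECT a.name AS item, b.name AS manager
FROM employees a
LEFT JOIN employees b ON a.manager_id = b.id

Result:
item  | manager
------+--------
Beth  | NULL   
Eli   | Beth   
Sam   | NULL   
Karen | Beth   
Aaron | Eli    


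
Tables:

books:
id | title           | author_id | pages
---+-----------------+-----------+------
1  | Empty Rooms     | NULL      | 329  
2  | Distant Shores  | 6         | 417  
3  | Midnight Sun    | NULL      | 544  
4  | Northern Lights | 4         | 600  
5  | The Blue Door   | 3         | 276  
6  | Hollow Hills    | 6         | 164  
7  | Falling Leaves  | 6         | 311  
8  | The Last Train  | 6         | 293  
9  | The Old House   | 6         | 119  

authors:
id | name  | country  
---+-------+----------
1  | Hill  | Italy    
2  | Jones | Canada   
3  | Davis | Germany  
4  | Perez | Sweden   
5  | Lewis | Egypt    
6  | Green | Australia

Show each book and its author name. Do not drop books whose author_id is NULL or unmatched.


LEFT JOIN keeps every row from books (the left table); where author_id has no match in authors, the author columns become NULL. Walk through each book:
  - book 1 (Empty Rooms): author_id=NULL, no match -> kept with NULL
  - book 2 (Distant Shores): author_id=6 -> matches Green
  - book 3 (Midnight Sun): author_id=NULL, no match -> kept with NULL
  - book 4 (Northern Lights): author_id=4 -> matches Perez
  - book 5 (The Blue Door): author_id=3 -> matches Davis
  - book 6 (Hollow Hills): author_id=6 -> matches Green
  - book 7 (Falling Leaves): author_id=6 -> matches Green
  - book 8 (The Last Train): author_id=6 -> matches Green
  - book 9 (The Old House): author_id=6 -> matches Green
All 9 rows appear; 2 have NULL author.

SQL:
SELECT a.title, b.name AS author
FROM books a
LEFT JOIN authors b ON a.author_id = b.id

Result:
title           | author
----------------+-------
Empty Rooms     | NULL  
Distant Shores  | Green 
Midnight Sun    | NULL  
Northern Lights | Perez 
The Blue Door   | Davis 
Hollow Hills    | Green 
Falling Leaves  | Green 
The Last Train  | Green 
The Old House   | Green 
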